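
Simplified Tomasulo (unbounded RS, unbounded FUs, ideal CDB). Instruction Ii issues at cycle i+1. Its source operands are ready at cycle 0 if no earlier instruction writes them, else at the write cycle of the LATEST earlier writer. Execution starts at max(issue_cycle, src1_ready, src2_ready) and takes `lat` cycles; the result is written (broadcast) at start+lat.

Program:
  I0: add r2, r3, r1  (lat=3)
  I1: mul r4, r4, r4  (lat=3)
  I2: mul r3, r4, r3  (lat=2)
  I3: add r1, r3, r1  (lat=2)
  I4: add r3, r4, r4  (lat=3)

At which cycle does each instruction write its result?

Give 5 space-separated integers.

I0 add r2: issue@1 deps=(None,None) exec_start@1 write@4
I1 mul r4: issue@2 deps=(None,None) exec_start@2 write@5
I2 mul r3: issue@3 deps=(1,None) exec_start@5 write@7
I3 add r1: issue@4 deps=(2,None) exec_start@7 write@9
I4 add r3: issue@5 deps=(1,1) exec_start@5 write@8

Answer: 4 5 7 9 8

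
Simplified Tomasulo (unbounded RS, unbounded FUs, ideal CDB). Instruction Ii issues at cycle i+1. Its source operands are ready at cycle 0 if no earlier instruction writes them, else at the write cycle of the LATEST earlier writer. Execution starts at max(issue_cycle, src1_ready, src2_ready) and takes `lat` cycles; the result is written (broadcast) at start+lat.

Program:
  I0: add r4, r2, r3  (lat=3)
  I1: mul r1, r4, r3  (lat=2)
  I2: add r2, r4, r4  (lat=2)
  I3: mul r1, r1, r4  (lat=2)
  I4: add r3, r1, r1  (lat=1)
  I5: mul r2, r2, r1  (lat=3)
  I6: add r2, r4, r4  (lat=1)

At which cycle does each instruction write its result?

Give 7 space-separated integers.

I0 add r4: issue@1 deps=(None,None) exec_start@1 write@4
I1 mul r1: issue@2 deps=(0,None) exec_start@4 write@6
I2 add r2: issue@3 deps=(0,0) exec_start@4 write@6
I3 mul r1: issue@4 deps=(1,0) exec_start@6 write@8
I4 add r3: issue@5 deps=(3,3) exec_start@8 write@9
I5 mul r2: issue@6 deps=(2,3) exec_start@8 write@11
I6 add r2: issue@7 deps=(0,0) exec_start@7 write@8

Answer: 4 6 6 8 9 11 8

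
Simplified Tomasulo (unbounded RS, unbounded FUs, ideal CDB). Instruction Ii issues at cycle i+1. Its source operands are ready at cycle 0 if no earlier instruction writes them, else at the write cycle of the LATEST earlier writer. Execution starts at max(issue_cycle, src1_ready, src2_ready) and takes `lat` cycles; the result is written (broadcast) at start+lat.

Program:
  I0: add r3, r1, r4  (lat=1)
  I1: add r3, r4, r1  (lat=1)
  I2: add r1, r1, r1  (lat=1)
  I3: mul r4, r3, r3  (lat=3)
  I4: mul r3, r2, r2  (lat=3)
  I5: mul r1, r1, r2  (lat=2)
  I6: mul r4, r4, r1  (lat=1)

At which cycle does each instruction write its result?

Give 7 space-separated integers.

I0 add r3: issue@1 deps=(None,None) exec_start@1 write@2
I1 add r3: issue@2 deps=(None,None) exec_start@2 write@3
I2 add r1: issue@3 deps=(None,None) exec_start@3 write@4
I3 mul r4: issue@4 deps=(1,1) exec_start@4 write@7
I4 mul r3: issue@5 deps=(None,None) exec_start@5 write@8
I5 mul r1: issue@6 deps=(2,None) exec_start@6 write@8
I6 mul r4: issue@7 deps=(3,5) exec_start@8 write@9

Answer: 2 3 4 7 8 8 9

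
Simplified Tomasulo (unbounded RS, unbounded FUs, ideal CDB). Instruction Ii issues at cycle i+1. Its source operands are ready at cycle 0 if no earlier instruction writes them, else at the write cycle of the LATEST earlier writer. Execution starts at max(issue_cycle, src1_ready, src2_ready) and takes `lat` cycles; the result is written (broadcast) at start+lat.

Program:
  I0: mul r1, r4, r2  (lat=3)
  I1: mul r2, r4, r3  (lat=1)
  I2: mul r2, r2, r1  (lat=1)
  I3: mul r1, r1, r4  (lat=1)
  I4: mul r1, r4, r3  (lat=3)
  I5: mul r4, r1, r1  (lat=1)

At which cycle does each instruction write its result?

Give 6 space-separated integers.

I0 mul r1: issue@1 deps=(None,None) exec_start@1 write@4
I1 mul r2: issue@2 deps=(None,None) exec_start@2 write@3
I2 mul r2: issue@3 deps=(1,0) exec_start@4 write@5
I3 mul r1: issue@4 deps=(0,None) exec_start@4 write@5
I4 mul r1: issue@5 deps=(None,None) exec_start@5 write@8
I5 mul r4: issue@6 deps=(4,4) exec_start@8 write@9

Answer: 4 3 5 5 8 9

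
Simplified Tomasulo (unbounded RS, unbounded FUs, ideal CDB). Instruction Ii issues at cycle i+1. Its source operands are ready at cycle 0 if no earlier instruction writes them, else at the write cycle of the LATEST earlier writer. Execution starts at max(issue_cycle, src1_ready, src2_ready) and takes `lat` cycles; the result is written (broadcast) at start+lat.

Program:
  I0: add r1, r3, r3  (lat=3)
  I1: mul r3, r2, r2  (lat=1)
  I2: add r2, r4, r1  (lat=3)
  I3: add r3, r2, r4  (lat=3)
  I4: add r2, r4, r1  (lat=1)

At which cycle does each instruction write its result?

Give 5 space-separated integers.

I0 add r1: issue@1 deps=(None,None) exec_start@1 write@4
I1 mul r3: issue@2 deps=(None,None) exec_start@2 write@3
I2 add r2: issue@3 deps=(None,0) exec_start@4 write@7
I3 add r3: issue@4 deps=(2,None) exec_start@7 write@10
I4 add r2: issue@5 deps=(None,0) exec_start@5 write@6

Answer: 4 3 7 10 6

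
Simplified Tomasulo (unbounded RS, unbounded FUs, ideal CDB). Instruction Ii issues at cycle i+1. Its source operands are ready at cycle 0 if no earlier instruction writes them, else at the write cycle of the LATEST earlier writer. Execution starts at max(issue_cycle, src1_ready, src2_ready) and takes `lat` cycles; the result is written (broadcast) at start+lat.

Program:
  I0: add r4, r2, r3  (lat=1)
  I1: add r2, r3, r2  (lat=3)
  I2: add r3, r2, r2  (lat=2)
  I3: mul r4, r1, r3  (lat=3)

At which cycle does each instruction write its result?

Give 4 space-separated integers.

I0 add r4: issue@1 deps=(None,None) exec_start@1 write@2
I1 add r2: issue@2 deps=(None,None) exec_start@2 write@5
I2 add r3: issue@3 deps=(1,1) exec_start@5 write@7
I3 mul r4: issue@4 deps=(None,2) exec_start@7 write@10

Answer: 2 5 7 10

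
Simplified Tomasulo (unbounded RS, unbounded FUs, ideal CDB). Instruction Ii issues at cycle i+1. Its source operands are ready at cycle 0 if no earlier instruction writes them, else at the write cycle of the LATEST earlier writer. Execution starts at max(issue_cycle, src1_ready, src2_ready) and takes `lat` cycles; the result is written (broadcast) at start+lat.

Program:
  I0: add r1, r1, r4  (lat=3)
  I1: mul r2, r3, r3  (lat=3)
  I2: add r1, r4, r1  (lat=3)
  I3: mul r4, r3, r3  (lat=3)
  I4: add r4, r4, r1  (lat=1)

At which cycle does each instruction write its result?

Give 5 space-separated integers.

Answer: 4 5 7 7 8

Derivation:
I0 add r1: issue@1 deps=(None,None) exec_start@1 write@4
I1 mul r2: issue@2 deps=(None,None) exec_start@2 write@5
I2 add r1: issue@3 deps=(None,0) exec_start@4 write@7
I3 mul r4: issue@4 deps=(None,None) exec_start@4 write@7
I4 add r4: issue@5 deps=(3,2) exec_start@7 write@8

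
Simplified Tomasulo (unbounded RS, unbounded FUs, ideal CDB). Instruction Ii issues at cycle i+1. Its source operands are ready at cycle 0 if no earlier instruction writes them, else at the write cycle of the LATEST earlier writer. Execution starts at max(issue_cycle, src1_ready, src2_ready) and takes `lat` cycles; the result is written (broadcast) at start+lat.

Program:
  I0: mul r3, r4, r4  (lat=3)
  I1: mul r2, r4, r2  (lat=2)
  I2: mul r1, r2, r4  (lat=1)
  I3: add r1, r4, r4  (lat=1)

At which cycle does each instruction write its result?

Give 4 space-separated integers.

I0 mul r3: issue@1 deps=(None,None) exec_start@1 write@4
I1 mul r2: issue@2 deps=(None,None) exec_start@2 write@4
I2 mul r1: issue@3 deps=(1,None) exec_start@4 write@5
I3 add r1: issue@4 deps=(None,None) exec_start@4 write@5

Answer: 4 4 5 5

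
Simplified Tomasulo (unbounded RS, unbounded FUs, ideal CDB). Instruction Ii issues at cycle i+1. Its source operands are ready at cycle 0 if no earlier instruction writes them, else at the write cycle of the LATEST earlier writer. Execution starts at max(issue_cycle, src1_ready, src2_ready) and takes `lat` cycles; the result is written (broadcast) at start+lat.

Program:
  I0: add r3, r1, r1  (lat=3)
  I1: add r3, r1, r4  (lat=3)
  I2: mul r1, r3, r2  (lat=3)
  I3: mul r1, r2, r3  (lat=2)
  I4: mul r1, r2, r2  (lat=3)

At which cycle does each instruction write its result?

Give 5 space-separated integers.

Answer: 4 5 8 7 8

Derivation:
I0 add r3: issue@1 deps=(None,None) exec_start@1 write@4
I1 add r3: issue@2 deps=(None,None) exec_start@2 write@5
I2 mul r1: issue@3 deps=(1,None) exec_start@5 write@8
I3 mul r1: issue@4 deps=(None,1) exec_start@5 write@7
I4 mul r1: issue@5 deps=(None,None) exec_start@5 write@8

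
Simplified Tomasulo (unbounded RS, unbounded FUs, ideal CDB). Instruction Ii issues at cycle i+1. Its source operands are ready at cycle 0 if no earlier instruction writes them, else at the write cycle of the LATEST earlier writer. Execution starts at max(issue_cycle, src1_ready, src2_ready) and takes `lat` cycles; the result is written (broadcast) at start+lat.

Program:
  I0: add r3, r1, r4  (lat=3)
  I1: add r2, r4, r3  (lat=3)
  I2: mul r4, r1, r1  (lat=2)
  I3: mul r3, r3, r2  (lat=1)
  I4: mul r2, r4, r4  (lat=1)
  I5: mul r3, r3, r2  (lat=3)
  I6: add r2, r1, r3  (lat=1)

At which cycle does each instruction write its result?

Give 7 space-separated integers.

I0 add r3: issue@1 deps=(None,None) exec_start@1 write@4
I1 add r2: issue@2 deps=(None,0) exec_start@4 write@7
I2 mul r4: issue@3 deps=(None,None) exec_start@3 write@5
I3 mul r3: issue@4 deps=(0,1) exec_start@7 write@8
I4 mul r2: issue@5 deps=(2,2) exec_start@5 write@6
I5 mul r3: issue@6 deps=(3,4) exec_start@8 write@11
I6 add r2: issue@7 deps=(None,5) exec_start@11 write@12

Answer: 4 7 5 8 6 11 12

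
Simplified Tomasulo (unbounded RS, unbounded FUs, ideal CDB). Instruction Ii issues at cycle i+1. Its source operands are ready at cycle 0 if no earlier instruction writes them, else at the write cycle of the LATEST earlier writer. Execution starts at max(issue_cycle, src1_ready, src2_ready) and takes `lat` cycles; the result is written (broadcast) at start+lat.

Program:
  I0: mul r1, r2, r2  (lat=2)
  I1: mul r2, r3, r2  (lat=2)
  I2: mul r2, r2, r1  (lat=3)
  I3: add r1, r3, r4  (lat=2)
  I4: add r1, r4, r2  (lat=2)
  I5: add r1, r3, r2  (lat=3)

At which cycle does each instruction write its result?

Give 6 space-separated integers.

Answer: 3 4 7 6 9 10

Derivation:
I0 mul r1: issue@1 deps=(None,None) exec_start@1 write@3
I1 mul r2: issue@2 deps=(None,None) exec_start@2 write@4
I2 mul r2: issue@3 deps=(1,0) exec_start@4 write@7
I3 add r1: issue@4 deps=(None,None) exec_start@4 write@6
I4 add r1: issue@5 deps=(None,2) exec_start@7 write@9
I5 add r1: issue@6 deps=(None,2) exec_start@7 write@10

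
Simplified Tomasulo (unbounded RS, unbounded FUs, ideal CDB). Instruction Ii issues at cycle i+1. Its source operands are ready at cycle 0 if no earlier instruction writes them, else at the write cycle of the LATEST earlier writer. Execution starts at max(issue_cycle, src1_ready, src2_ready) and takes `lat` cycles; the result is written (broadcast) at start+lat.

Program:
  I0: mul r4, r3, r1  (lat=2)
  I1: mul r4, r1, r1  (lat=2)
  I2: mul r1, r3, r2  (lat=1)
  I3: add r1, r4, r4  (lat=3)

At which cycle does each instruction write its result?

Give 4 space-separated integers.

I0 mul r4: issue@1 deps=(None,None) exec_start@1 write@3
I1 mul r4: issue@2 deps=(None,None) exec_start@2 write@4
I2 mul r1: issue@3 deps=(None,None) exec_start@3 write@4
I3 add r1: issue@4 deps=(1,1) exec_start@4 write@7

Answer: 3 4 4 7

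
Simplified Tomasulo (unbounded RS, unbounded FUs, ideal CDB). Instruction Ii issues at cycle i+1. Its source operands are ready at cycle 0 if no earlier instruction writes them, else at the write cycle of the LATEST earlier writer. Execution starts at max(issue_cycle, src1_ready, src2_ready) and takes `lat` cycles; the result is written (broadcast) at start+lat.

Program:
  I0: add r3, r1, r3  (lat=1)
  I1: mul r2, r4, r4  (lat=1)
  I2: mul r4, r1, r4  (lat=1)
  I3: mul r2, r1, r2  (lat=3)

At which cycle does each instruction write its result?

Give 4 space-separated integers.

Answer: 2 3 4 7

Derivation:
I0 add r3: issue@1 deps=(None,None) exec_start@1 write@2
I1 mul r2: issue@2 deps=(None,None) exec_start@2 write@3
I2 mul r4: issue@3 deps=(None,None) exec_start@3 write@4
I3 mul r2: issue@4 deps=(None,1) exec_start@4 write@7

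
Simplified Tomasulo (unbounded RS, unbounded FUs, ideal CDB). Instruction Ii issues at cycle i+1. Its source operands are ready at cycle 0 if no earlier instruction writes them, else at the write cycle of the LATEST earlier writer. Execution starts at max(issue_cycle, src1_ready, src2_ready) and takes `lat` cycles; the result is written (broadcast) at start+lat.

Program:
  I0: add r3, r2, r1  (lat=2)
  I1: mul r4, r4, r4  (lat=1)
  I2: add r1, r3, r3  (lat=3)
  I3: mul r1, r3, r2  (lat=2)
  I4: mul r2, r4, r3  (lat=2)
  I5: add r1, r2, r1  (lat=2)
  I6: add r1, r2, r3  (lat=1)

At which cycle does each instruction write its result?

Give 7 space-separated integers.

I0 add r3: issue@1 deps=(None,None) exec_start@1 write@3
I1 mul r4: issue@2 deps=(None,None) exec_start@2 write@3
I2 add r1: issue@3 deps=(0,0) exec_start@3 write@6
I3 mul r1: issue@4 deps=(0,None) exec_start@4 write@6
I4 mul r2: issue@5 deps=(1,0) exec_start@5 write@7
I5 add r1: issue@6 deps=(4,3) exec_start@7 write@9
I6 add r1: issue@7 deps=(4,0) exec_start@7 write@8

Answer: 3 3 6 6 7 9 8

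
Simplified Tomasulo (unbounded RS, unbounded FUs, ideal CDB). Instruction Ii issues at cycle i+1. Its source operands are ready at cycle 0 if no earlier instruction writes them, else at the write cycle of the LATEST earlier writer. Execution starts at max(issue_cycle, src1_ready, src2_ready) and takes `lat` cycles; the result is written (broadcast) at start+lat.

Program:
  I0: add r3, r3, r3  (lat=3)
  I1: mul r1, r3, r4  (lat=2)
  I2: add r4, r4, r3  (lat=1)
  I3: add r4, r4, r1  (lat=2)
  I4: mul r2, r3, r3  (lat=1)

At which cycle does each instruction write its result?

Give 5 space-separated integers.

I0 add r3: issue@1 deps=(None,None) exec_start@1 write@4
I1 mul r1: issue@2 deps=(0,None) exec_start@4 write@6
I2 add r4: issue@3 deps=(None,0) exec_start@4 write@5
I3 add r4: issue@4 deps=(2,1) exec_start@6 write@8
I4 mul r2: issue@5 deps=(0,0) exec_start@5 write@6

Answer: 4 6 5 8 6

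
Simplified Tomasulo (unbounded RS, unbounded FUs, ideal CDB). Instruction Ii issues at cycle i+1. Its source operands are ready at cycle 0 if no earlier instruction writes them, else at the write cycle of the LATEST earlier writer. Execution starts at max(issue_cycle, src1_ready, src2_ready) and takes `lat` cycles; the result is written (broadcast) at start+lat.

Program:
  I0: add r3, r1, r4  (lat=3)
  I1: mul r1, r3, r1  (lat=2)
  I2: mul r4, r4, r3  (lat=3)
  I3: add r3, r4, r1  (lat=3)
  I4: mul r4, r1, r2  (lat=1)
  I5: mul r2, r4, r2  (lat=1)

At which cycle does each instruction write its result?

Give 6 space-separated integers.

Answer: 4 6 7 10 7 8

Derivation:
I0 add r3: issue@1 deps=(None,None) exec_start@1 write@4
I1 mul r1: issue@2 deps=(0,None) exec_start@4 write@6
I2 mul r4: issue@3 deps=(None,0) exec_start@4 write@7
I3 add r3: issue@4 deps=(2,1) exec_start@7 write@10
I4 mul r4: issue@5 deps=(1,None) exec_start@6 write@7
I5 mul r2: issue@6 deps=(4,None) exec_start@7 write@8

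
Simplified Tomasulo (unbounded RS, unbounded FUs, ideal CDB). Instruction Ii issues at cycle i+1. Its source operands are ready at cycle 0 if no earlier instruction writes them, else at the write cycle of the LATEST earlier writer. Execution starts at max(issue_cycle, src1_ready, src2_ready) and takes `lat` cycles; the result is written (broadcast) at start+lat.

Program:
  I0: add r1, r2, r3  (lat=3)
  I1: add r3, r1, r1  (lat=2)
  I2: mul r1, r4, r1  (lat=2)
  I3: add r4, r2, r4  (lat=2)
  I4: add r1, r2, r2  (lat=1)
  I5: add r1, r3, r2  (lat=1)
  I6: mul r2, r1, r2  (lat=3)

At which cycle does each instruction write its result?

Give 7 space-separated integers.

I0 add r1: issue@1 deps=(None,None) exec_start@1 write@4
I1 add r3: issue@2 deps=(0,0) exec_start@4 write@6
I2 mul r1: issue@3 deps=(None,0) exec_start@4 write@6
I3 add r4: issue@4 deps=(None,None) exec_start@4 write@6
I4 add r1: issue@5 deps=(None,None) exec_start@5 write@6
I5 add r1: issue@6 deps=(1,None) exec_start@6 write@7
I6 mul r2: issue@7 deps=(5,None) exec_start@7 write@10

Answer: 4 6 6 6 6 7 10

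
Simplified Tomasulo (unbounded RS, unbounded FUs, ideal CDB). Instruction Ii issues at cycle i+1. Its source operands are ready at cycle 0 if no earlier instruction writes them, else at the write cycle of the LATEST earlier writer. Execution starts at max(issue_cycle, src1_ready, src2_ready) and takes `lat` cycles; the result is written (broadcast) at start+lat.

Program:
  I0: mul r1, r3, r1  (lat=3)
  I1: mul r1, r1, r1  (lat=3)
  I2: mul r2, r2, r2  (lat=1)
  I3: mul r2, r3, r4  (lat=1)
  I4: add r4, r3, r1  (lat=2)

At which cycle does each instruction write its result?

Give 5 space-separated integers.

I0 mul r1: issue@1 deps=(None,None) exec_start@1 write@4
I1 mul r1: issue@2 deps=(0,0) exec_start@4 write@7
I2 mul r2: issue@3 deps=(None,None) exec_start@3 write@4
I3 mul r2: issue@4 deps=(None,None) exec_start@4 write@5
I4 add r4: issue@5 deps=(None,1) exec_start@7 write@9

Answer: 4 7 4 5 9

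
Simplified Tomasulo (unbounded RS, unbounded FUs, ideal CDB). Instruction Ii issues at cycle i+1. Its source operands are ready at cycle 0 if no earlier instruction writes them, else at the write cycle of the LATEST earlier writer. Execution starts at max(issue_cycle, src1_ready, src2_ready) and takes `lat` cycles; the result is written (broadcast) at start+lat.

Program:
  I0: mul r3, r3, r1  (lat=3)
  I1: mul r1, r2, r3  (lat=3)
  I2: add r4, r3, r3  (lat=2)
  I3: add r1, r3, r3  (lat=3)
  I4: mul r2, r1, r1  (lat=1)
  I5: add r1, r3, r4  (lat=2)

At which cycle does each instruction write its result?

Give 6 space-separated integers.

Answer: 4 7 6 7 8 8

Derivation:
I0 mul r3: issue@1 deps=(None,None) exec_start@1 write@4
I1 mul r1: issue@2 deps=(None,0) exec_start@4 write@7
I2 add r4: issue@3 deps=(0,0) exec_start@4 write@6
I3 add r1: issue@4 deps=(0,0) exec_start@4 write@7
I4 mul r2: issue@5 deps=(3,3) exec_start@7 write@8
I5 add r1: issue@6 deps=(0,2) exec_start@6 write@8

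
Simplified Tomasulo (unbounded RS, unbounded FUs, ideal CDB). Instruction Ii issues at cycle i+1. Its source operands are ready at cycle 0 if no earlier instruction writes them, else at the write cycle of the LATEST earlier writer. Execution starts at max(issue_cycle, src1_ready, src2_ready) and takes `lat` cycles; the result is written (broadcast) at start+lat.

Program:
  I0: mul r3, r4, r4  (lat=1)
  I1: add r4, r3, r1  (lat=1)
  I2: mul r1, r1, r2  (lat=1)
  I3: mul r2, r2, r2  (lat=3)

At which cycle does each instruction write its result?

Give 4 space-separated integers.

Answer: 2 3 4 7

Derivation:
I0 mul r3: issue@1 deps=(None,None) exec_start@1 write@2
I1 add r4: issue@2 deps=(0,None) exec_start@2 write@3
I2 mul r1: issue@3 deps=(None,None) exec_start@3 write@4
I3 mul r2: issue@4 deps=(None,None) exec_start@4 write@7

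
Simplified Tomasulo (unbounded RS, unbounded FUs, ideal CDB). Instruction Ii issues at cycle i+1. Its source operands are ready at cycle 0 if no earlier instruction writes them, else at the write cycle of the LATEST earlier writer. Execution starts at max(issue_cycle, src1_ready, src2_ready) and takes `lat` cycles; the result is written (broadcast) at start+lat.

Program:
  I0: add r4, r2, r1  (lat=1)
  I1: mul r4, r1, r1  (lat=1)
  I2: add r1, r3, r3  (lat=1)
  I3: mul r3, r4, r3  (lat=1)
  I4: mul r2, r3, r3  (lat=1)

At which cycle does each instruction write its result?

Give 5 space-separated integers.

I0 add r4: issue@1 deps=(None,None) exec_start@1 write@2
I1 mul r4: issue@2 deps=(None,None) exec_start@2 write@3
I2 add r1: issue@3 deps=(None,None) exec_start@3 write@4
I3 mul r3: issue@4 deps=(1,None) exec_start@4 write@5
I4 mul r2: issue@5 deps=(3,3) exec_start@5 write@6

Answer: 2 3 4 5 6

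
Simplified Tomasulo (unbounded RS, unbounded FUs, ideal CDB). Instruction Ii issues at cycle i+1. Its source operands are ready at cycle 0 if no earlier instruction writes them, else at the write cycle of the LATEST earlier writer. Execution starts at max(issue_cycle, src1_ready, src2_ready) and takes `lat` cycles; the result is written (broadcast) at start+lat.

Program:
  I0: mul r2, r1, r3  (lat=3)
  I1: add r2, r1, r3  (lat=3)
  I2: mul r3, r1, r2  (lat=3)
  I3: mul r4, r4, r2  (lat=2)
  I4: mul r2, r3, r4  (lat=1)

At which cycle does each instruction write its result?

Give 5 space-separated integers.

I0 mul r2: issue@1 deps=(None,None) exec_start@1 write@4
I1 add r2: issue@2 deps=(None,None) exec_start@2 write@5
I2 mul r3: issue@3 deps=(None,1) exec_start@5 write@8
I3 mul r4: issue@4 deps=(None,1) exec_start@5 write@7
I4 mul r2: issue@5 deps=(2,3) exec_start@8 write@9

Answer: 4 5 8 7 9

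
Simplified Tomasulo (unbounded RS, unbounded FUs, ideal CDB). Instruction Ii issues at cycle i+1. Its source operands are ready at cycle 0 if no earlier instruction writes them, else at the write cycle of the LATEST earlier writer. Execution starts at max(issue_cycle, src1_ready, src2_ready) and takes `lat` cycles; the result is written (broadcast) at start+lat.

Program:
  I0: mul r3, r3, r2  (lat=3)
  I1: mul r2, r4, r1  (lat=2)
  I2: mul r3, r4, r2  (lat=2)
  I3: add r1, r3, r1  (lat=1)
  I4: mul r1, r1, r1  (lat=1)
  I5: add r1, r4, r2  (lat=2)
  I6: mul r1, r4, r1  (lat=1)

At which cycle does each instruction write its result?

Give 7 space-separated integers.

I0 mul r3: issue@1 deps=(None,None) exec_start@1 write@4
I1 mul r2: issue@2 deps=(None,None) exec_start@2 write@4
I2 mul r3: issue@3 deps=(None,1) exec_start@4 write@6
I3 add r1: issue@4 deps=(2,None) exec_start@6 write@7
I4 mul r1: issue@5 deps=(3,3) exec_start@7 write@8
I5 add r1: issue@6 deps=(None,1) exec_start@6 write@8
I6 mul r1: issue@7 deps=(None,5) exec_start@8 write@9

Answer: 4 4 6 7 8 8 9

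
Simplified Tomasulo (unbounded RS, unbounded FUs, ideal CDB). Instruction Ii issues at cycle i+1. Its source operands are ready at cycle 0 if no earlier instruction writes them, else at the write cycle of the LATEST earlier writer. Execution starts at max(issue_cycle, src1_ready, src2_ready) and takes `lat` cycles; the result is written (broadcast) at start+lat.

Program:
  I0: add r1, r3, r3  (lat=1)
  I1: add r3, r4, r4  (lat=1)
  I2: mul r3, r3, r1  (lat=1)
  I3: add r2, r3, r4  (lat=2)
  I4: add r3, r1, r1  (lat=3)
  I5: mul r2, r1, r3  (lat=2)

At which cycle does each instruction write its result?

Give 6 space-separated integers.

I0 add r1: issue@1 deps=(None,None) exec_start@1 write@2
I1 add r3: issue@2 deps=(None,None) exec_start@2 write@3
I2 mul r3: issue@3 deps=(1,0) exec_start@3 write@4
I3 add r2: issue@4 deps=(2,None) exec_start@4 write@6
I4 add r3: issue@5 deps=(0,0) exec_start@5 write@8
I5 mul r2: issue@6 deps=(0,4) exec_start@8 write@10

Answer: 2 3 4 6 8 10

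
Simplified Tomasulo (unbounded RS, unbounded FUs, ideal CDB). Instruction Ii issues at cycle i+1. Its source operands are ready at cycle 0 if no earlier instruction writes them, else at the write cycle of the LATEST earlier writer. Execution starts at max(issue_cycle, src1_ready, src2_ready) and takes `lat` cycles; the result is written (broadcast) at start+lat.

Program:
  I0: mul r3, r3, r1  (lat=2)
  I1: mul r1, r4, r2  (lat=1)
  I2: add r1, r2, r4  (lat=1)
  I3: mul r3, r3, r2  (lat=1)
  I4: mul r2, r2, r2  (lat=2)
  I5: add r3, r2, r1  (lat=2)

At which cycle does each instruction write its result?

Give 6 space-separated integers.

I0 mul r3: issue@1 deps=(None,None) exec_start@1 write@3
I1 mul r1: issue@2 deps=(None,None) exec_start@2 write@3
I2 add r1: issue@3 deps=(None,None) exec_start@3 write@4
I3 mul r3: issue@4 deps=(0,None) exec_start@4 write@5
I4 mul r2: issue@5 deps=(None,None) exec_start@5 write@7
I5 add r3: issue@6 deps=(4,2) exec_start@7 write@9

Answer: 3 3 4 5 7 9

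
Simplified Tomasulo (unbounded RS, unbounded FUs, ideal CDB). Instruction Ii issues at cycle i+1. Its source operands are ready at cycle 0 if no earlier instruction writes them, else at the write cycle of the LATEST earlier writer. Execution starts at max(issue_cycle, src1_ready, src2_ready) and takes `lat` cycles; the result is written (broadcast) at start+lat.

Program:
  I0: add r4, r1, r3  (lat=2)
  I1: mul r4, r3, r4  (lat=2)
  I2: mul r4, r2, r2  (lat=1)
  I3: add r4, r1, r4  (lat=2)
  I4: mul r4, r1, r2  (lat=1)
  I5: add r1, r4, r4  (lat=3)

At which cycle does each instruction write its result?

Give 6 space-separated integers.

I0 add r4: issue@1 deps=(None,None) exec_start@1 write@3
I1 mul r4: issue@2 deps=(None,0) exec_start@3 write@5
I2 mul r4: issue@3 deps=(None,None) exec_start@3 write@4
I3 add r4: issue@4 deps=(None,2) exec_start@4 write@6
I4 mul r4: issue@5 deps=(None,None) exec_start@5 write@6
I5 add r1: issue@6 deps=(4,4) exec_start@6 write@9

Answer: 3 5 4 6 6 9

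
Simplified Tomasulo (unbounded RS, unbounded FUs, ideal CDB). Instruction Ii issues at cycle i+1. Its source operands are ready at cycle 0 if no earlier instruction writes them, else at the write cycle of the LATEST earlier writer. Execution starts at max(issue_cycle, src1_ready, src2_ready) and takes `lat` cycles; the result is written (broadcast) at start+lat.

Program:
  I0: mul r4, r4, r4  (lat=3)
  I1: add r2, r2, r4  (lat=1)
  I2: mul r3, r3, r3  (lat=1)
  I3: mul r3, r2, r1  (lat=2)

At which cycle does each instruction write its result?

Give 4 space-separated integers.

Answer: 4 5 4 7

Derivation:
I0 mul r4: issue@1 deps=(None,None) exec_start@1 write@4
I1 add r2: issue@2 deps=(None,0) exec_start@4 write@5
I2 mul r3: issue@3 deps=(None,None) exec_start@3 write@4
I3 mul r3: issue@4 deps=(1,None) exec_start@5 write@7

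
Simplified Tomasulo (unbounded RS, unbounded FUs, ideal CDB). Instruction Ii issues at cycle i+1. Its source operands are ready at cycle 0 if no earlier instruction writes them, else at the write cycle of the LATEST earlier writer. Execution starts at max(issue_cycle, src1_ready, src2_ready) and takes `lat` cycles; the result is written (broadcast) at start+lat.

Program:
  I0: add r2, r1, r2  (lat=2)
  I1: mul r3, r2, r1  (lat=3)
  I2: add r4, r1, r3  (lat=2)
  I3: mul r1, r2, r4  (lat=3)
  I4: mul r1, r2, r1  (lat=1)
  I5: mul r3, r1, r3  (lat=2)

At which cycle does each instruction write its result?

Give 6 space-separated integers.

I0 add r2: issue@1 deps=(None,None) exec_start@1 write@3
I1 mul r3: issue@2 deps=(0,None) exec_start@3 write@6
I2 add r4: issue@3 deps=(None,1) exec_start@6 write@8
I3 mul r1: issue@4 deps=(0,2) exec_start@8 write@11
I4 mul r1: issue@5 deps=(0,3) exec_start@11 write@12
I5 mul r3: issue@6 deps=(4,1) exec_start@12 write@14

Answer: 3 6 8 11 12 14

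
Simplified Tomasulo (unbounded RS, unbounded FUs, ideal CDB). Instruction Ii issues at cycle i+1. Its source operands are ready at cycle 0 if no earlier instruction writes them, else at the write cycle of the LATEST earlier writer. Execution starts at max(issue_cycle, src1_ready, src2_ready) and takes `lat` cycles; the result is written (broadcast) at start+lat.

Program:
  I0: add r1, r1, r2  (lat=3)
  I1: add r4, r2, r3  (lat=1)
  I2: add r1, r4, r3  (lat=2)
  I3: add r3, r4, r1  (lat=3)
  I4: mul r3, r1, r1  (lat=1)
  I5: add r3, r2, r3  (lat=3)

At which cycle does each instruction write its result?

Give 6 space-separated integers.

I0 add r1: issue@1 deps=(None,None) exec_start@1 write@4
I1 add r4: issue@2 deps=(None,None) exec_start@2 write@3
I2 add r1: issue@3 deps=(1,None) exec_start@3 write@5
I3 add r3: issue@4 deps=(1,2) exec_start@5 write@8
I4 mul r3: issue@5 deps=(2,2) exec_start@5 write@6
I5 add r3: issue@6 deps=(None,4) exec_start@6 write@9

Answer: 4 3 5 8 6 9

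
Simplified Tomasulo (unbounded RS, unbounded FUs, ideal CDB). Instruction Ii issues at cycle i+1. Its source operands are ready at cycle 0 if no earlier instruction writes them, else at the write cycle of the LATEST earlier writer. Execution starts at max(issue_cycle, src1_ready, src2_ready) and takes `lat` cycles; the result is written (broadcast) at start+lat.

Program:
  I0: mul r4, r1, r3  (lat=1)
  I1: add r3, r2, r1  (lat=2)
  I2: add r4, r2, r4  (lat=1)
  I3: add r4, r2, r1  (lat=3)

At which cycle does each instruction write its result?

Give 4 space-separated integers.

I0 mul r4: issue@1 deps=(None,None) exec_start@1 write@2
I1 add r3: issue@2 deps=(None,None) exec_start@2 write@4
I2 add r4: issue@3 deps=(None,0) exec_start@3 write@4
I3 add r4: issue@4 deps=(None,None) exec_start@4 write@7

Answer: 2 4 4 7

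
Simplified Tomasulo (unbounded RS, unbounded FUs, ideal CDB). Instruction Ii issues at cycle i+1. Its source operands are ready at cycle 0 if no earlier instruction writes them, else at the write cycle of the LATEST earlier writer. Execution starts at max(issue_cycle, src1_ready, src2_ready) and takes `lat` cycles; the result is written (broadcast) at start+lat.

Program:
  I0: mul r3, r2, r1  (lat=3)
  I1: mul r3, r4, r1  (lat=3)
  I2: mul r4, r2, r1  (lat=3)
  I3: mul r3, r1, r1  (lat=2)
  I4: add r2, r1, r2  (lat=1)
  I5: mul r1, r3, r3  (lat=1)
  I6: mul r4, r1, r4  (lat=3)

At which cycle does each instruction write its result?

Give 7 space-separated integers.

Answer: 4 5 6 6 6 7 10

Derivation:
I0 mul r3: issue@1 deps=(None,None) exec_start@1 write@4
I1 mul r3: issue@2 deps=(None,None) exec_start@2 write@5
I2 mul r4: issue@3 deps=(None,None) exec_start@3 write@6
I3 mul r3: issue@4 deps=(None,None) exec_start@4 write@6
I4 add r2: issue@5 deps=(None,None) exec_start@5 write@6
I5 mul r1: issue@6 deps=(3,3) exec_start@6 write@7
I6 mul r4: issue@7 deps=(5,2) exec_start@7 write@10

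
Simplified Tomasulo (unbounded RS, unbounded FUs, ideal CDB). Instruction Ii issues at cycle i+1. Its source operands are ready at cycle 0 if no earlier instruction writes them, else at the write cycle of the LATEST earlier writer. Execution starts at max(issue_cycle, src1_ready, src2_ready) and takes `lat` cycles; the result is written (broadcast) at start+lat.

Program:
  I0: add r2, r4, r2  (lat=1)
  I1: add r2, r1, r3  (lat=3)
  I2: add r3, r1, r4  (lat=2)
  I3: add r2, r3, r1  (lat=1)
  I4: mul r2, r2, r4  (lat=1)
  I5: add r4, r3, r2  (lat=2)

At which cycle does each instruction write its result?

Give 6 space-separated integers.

Answer: 2 5 5 6 7 9

Derivation:
I0 add r2: issue@1 deps=(None,None) exec_start@1 write@2
I1 add r2: issue@2 deps=(None,None) exec_start@2 write@5
I2 add r3: issue@3 deps=(None,None) exec_start@3 write@5
I3 add r2: issue@4 deps=(2,None) exec_start@5 write@6
I4 mul r2: issue@5 deps=(3,None) exec_start@6 write@7
I5 add r4: issue@6 deps=(2,4) exec_start@7 write@9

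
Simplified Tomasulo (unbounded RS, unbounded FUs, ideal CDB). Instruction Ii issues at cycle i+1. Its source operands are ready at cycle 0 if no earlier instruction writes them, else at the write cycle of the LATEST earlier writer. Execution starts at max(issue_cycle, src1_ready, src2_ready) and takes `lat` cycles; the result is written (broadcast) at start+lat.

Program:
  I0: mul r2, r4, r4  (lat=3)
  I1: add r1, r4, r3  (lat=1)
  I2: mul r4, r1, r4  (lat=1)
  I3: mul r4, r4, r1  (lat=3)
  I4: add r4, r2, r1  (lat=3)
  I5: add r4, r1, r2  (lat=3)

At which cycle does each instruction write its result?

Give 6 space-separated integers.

Answer: 4 3 4 7 8 9

Derivation:
I0 mul r2: issue@1 deps=(None,None) exec_start@1 write@4
I1 add r1: issue@2 deps=(None,None) exec_start@2 write@3
I2 mul r4: issue@3 deps=(1,None) exec_start@3 write@4
I3 mul r4: issue@4 deps=(2,1) exec_start@4 write@7
I4 add r4: issue@5 deps=(0,1) exec_start@5 write@8
I5 add r4: issue@6 deps=(1,0) exec_start@6 write@9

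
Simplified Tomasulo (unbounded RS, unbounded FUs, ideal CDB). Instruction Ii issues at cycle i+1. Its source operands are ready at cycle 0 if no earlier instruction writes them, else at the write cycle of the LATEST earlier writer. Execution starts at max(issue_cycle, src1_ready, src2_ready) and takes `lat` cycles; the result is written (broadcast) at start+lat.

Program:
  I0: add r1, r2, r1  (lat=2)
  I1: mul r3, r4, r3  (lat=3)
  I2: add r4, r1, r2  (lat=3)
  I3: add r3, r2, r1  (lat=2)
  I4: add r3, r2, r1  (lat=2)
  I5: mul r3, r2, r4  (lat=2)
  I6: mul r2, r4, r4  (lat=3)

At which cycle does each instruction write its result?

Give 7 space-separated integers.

I0 add r1: issue@1 deps=(None,None) exec_start@1 write@3
I1 mul r3: issue@2 deps=(None,None) exec_start@2 write@5
I2 add r4: issue@3 deps=(0,None) exec_start@3 write@6
I3 add r3: issue@4 deps=(None,0) exec_start@4 write@6
I4 add r3: issue@5 deps=(None,0) exec_start@5 write@7
I5 mul r3: issue@6 deps=(None,2) exec_start@6 write@8
I6 mul r2: issue@7 deps=(2,2) exec_start@7 write@10

Answer: 3 5 6 6 7 8 10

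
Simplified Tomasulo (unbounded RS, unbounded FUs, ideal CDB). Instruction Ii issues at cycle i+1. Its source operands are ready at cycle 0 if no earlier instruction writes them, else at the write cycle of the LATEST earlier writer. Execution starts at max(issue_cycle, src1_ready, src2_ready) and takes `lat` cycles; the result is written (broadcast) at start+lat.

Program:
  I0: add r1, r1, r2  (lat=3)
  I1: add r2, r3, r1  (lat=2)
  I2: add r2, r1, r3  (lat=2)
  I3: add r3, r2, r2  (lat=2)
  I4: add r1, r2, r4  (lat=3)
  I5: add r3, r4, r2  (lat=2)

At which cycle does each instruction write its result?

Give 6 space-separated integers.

Answer: 4 6 6 8 9 8

Derivation:
I0 add r1: issue@1 deps=(None,None) exec_start@1 write@4
I1 add r2: issue@2 deps=(None,0) exec_start@4 write@6
I2 add r2: issue@3 deps=(0,None) exec_start@4 write@6
I3 add r3: issue@4 deps=(2,2) exec_start@6 write@8
I4 add r1: issue@5 deps=(2,None) exec_start@6 write@9
I5 add r3: issue@6 deps=(None,2) exec_start@6 write@8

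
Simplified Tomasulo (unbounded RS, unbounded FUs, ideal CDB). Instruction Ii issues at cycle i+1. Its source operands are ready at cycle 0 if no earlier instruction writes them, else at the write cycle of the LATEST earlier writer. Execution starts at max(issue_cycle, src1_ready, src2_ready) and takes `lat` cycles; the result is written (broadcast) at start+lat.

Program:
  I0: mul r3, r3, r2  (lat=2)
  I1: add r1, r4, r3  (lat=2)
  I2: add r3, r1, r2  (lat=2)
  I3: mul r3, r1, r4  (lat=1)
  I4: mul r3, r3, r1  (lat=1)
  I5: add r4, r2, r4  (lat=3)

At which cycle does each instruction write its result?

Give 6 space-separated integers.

Answer: 3 5 7 6 7 9

Derivation:
I0 mul r3: issue@1 deps=(None,None) exec_start@1 write@3
I1 add r1: issue@2 deps=(None,0) exec_start@3 write@5
I2 add r3: issue@3 deps=(1,None) exec_start@5 write@7
I3 mul r3: issue@4 deps=(1,None) exec_start@5 write@6
I4 mul r3: issue@5 deps=(3,1) exec_start@6 write@7
I5 add r4: issue@6 deps=(None,None) exec_start@6 write@9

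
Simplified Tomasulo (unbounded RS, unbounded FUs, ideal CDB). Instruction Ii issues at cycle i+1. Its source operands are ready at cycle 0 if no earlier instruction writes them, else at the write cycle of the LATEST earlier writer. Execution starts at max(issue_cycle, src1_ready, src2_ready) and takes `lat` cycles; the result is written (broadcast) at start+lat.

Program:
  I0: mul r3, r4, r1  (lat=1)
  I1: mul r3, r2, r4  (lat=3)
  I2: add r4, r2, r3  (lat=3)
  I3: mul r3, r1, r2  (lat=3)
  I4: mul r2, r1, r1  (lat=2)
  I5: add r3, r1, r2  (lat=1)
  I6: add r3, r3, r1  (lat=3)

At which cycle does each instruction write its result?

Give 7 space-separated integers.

I0 mul r3: issue@1 deps=(None,None) exec_start@1 write@2
I1 mul r3: issue@2 deps=(None,None) exec_start@2 write@5
I2 add r4: issue@3 deps=(None,1) exec_start@5 write@8
I3 mul r3: issue@4 deps=(None,None) exec_start@4 write@7
I4 mul r2: issue@5 deps=(None,None) exec_start@5 write@7
I5 add r3: issue@6 deps=(None,4) exec_start@7 write@8
I6 add r3: issue@7 deps=(5,None) exec_start@8 write@11

Answer: 2 5 8 7 7 8 11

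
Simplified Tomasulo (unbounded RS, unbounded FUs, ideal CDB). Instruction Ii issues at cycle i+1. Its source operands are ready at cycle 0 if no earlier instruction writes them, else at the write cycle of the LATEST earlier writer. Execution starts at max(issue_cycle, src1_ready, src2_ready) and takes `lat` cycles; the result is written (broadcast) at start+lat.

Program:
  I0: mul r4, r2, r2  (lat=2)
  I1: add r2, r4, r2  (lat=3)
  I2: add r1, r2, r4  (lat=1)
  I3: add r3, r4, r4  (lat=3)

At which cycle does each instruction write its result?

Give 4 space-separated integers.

Answer: 3 6 7 7

Derivation:
I0 mul r4: issue@1 deps=(None,None) exec_start@1 write@3
I1 add r2: issue@2 deps=(0,None) exec_start@3 write@6
I2 add r1: issue@3 deps=(1,0) exec_start@6 write@7
I3 add r3: issue@4 deps=(0,0) exec_start@4 write@7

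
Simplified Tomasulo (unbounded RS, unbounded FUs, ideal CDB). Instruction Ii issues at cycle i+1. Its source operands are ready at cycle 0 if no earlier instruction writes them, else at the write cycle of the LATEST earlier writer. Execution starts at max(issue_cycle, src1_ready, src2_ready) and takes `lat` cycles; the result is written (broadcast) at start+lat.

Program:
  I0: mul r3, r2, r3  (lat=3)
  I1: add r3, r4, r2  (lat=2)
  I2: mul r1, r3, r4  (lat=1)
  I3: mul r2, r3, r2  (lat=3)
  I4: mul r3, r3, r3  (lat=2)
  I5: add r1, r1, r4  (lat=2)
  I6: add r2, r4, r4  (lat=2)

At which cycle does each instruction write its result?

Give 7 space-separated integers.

I0 mul r3: issue@1 deps=(None,None) exec_start@1 write@4
I1 add r3: issue@2 deps=(None,None) exec_start@2 write@4
I2 mul r1: issue@3 deps=(1,None) exec_start@4 write@5
I3 mul r2: issue@4 deps=(1,None) exec_start@4 write@7
I4 mul r3: issue@5 deps=(1,1) exec_start@5 write@7
I5 add r1: issue@6 deps=(2,None) exec_start@6 write@8
I6 add r2: issue@7 deps=(None,None) exec_start@7 write@9

Answer: 4 4 5 7 7 8 9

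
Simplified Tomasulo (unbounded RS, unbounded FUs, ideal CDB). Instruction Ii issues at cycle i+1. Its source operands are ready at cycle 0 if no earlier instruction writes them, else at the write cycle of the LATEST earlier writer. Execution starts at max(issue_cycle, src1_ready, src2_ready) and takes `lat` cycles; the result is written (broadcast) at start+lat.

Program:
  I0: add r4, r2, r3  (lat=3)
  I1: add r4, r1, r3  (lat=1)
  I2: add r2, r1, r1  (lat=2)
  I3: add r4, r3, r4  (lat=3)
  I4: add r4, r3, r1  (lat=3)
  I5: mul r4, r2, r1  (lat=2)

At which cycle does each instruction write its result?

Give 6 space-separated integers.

I0 add r4: issue@1 deps=(None,None) exec_start@1 write@4
I1 add r4: issue@2 deps=(None,None) exec_start@2 write@3
I2 add r2: issue@3 deps=(None,None) exec_start@3 write@5
I3 add r4: issue@4 deps=(None,1) exec_start@4 write@7
I4 add r4: issue@5 deps=(None,None) exec_start@5 write@8
I5 mul r4: issue@6 deps=(2,None) exec_start@6 write@8

Answer: 4 3 5 7 8 8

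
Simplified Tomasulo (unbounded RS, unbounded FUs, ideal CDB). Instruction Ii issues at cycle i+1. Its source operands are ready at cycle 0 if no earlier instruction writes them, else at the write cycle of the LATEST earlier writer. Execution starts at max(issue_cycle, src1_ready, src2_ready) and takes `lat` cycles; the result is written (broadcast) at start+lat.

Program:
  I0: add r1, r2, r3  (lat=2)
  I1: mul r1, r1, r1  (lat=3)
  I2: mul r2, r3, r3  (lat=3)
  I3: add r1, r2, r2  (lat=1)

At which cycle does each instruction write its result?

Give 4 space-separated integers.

I0 add r1: issue@1 deps=(None,None) exec_start@1 write@3
I1 mul r1: issue@2 deps=(0,0) exec_start@3 write@6
I2 mul r2: issue@3 deps=(None,None) exec_start@3 write@6
I3 add r1: issue@4 deps=(2,2) exec_start@6 write@7

Answer: 3 6 6 7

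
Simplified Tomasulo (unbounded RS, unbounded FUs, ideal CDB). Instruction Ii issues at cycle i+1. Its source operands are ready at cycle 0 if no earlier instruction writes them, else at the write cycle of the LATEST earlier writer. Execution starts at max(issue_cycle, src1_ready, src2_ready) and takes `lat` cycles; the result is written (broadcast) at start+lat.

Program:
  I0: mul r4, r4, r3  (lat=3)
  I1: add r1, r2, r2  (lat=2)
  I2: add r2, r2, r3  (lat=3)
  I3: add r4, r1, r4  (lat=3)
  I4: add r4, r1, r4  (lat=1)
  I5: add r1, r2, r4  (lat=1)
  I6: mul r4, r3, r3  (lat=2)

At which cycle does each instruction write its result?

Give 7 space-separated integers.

Answer: 4 4 6 7 8 9 9

Derivation:
I0 mul r4: issue@1 deps=(None,None) exec_start@1 write@4
I1 add r1: issue@2 deps=(None,None) exec_start@2 write@4
I2 add r2: issue@3 deps=(None,None) exec_start@3 write@6
I3 add r4: issue@4 deps=(1,0) exec_start@4 write@7
I4 add r4: issue@5 deps=(1,3) exec_start@7 write@8
I5 add r1: issue@6 deps=(2,4) exec_start@8 write@9
I6 mul r4: issue@7 deps=(None,None) exec_start@7 write@9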